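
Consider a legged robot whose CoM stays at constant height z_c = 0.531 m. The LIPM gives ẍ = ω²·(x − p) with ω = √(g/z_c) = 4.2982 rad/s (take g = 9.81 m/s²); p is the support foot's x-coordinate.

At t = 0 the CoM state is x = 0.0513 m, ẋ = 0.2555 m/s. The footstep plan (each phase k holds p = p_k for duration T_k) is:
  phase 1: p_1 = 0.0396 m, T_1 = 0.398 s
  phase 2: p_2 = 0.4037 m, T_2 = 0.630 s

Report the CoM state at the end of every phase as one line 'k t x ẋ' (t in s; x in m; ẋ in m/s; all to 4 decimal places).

phase 1: p=0.0396, T=0.398, ωT=1.710684, cosh=2.856742, sinh=2.676000; start (x,ẋ)=(0.051300, 0.255500) → end (x,ẋ)=(0.232095, 0.864471)
phase 2: p=0.4037, T=0.630, ωT=2.707866, cosh=7.531958, sinh=7.465279; start (x,ẋ)=(0.232095, 0.864471) → end (x,ẋ)=(0.612622, 1.004813)

1 0.3980 0.2321 0.8645
2 1.0280 0.6126 1.0048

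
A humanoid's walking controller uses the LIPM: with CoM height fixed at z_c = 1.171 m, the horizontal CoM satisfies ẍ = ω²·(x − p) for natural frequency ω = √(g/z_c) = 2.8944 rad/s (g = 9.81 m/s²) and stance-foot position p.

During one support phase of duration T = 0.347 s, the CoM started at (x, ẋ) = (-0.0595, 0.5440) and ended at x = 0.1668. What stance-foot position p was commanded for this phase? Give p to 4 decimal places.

p = -0.0671

ωT = 2.8944·0.347 = 1.004357; cosh(ωT) = 1.548215, sinh(ωT) = 1.181935
x(T) = p + (x₀−p)·cosh(ωT) + (ẋ₀/ω)·sinh(ωT) ⇒ p·(1 − cosh) = x(T) − x₀·cosh − (ẋ₀/ω)·sinh
numerator   = 0.1668 − (-0.0595)·1.548215 − (0.5440/2.8944)·1.181935 = 0.036775
denominator = 1 − 1.548215 = -0.548215
p = 0.036775 / -0.548215 = -0.0671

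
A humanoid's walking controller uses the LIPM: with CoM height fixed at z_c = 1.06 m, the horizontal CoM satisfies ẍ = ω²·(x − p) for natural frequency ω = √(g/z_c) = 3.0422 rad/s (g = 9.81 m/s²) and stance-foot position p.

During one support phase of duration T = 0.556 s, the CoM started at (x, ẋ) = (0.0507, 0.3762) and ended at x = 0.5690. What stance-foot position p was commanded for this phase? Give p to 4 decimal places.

p = -0.0568

ωT = 3.0422·0.556 = 1.691463; cosh(ωT) = 2.805833, sinh(ωT) = 2.621583
x(T) = p + (x₀−p)·cosh(ωT) + (ẋ₀/ω)·sinh(ωT) ⇒ p·(1 − cosh) = x(T) − x₀·cosh − (ẋ₀/ω)·sinh
numerator   = 0.5690 − (0.0507)·2.805833 − (0.3762/3.0422)·2.621583 = 0.102558
denominator = 1 − 2.805833 = -1.805833
p = 0.102558 / -1.805833 = -0.0568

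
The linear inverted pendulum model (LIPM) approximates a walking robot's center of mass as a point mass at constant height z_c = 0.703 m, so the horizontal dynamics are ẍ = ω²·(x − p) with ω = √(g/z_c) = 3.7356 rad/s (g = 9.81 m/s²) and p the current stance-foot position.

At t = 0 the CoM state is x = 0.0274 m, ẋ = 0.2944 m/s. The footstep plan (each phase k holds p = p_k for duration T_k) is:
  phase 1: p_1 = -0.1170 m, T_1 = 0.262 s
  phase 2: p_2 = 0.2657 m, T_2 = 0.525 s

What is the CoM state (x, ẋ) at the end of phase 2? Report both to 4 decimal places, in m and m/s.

phase 1: p=-0.1170, T=0.262, ωT=0.978727, cosh=1.518428, sinh=1.142639; start (x,ẋ)=(0.027400, 0.294400) → end (x,ẋ)=(0.192312, 1.063388)
phase 2: p=0.2657, T=0.525, ωT=1.961190, cosh=3.624236, sinh=3.483545; start (x,ẋ)=(0.192312, 1.063388) → end (x,ẋ)=(0.991360, 2.898957)

x = 0.9914, ẋ = 2.8990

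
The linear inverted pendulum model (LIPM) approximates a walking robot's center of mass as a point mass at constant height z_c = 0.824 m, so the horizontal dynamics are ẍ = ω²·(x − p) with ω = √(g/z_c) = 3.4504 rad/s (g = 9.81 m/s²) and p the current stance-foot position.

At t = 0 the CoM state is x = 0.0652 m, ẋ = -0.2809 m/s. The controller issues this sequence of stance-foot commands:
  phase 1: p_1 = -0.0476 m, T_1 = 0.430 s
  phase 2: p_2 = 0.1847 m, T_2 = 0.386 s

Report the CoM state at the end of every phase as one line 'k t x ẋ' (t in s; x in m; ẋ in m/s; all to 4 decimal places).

1 0.4300 0.0436 0.1628
2 0.8160 -0.0180 -0.5279

phase 1: p=-0.0476, T=0.430, ωT=1.483672, cosh=2.317955, sinh=2.091151; start (x,ẋ)=(0.065200, -0.280900) → end (x,ẋ)=(0.043623, 0.162773)
phase 2: p=0.1847, T=0.386, ωT=1.331854, cosh=2.026024, sinh=1.762037; start (x,ẋ)=(0.043623, 0.162773) → end (x,ẋ)=(-0.018001, -0.527928)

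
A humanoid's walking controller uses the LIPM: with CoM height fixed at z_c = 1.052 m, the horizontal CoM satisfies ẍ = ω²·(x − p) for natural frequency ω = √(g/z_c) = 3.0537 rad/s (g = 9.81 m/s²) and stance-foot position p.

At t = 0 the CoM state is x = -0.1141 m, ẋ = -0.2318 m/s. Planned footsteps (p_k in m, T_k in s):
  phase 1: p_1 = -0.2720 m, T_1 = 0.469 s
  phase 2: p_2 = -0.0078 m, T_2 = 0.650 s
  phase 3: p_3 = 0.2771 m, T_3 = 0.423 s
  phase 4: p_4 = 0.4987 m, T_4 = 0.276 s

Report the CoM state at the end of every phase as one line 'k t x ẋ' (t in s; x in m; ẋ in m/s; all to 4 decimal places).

1 0.4690 -0.0724 0.4390
2 1.1190 0.2660 0.9235
3 1.5420 0.7641 1.7502
4 1.8180 1.4064 3.1764

phase 1: p=-0.2720, T=0.469, ωT=1.432185, cosh=2.213314, sinh=1.974527; start (x,ẋ)=(-0.114100, -0.231800) → end (x,ẋ)=(-0.072400, 0.439030)
phase 2: p=-0.0078, T=0.650, ωT=1.984905, cosh=3.707875, sinh=3.570481; start (x,ẋ)=(-0.072400, 0.439030) → end (x,ẋ)=(0.265999, 0.923522)
phase 3: p=0.2771, T=0.423, ωT=1.291715, cosh=1.956911, sinh=1.682112; start (x,ẋ)=(0.265999, 0.923522) → end (x,ẋ)=(0.764092, 1.750227)
phase 4: p=0.4987, T=0.276, ωT=0.842821, cosh=1.376703, sinh=0.946208; start (x,ẋ)=(0.764092, 1.750227) → end (x,ẋ)=(1.406385, 3.176377)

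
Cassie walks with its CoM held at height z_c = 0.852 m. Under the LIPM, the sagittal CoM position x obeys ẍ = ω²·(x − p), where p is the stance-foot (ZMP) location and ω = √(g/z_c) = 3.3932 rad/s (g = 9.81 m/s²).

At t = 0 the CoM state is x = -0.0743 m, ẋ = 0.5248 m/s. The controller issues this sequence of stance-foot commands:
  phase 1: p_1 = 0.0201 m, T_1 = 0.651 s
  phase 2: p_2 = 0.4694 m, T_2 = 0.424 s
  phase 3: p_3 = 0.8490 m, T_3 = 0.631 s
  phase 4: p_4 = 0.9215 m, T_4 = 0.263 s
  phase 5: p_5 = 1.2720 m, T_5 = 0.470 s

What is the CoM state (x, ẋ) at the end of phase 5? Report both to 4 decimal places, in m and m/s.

phase 1: p=0.0201, T=0.651, ωT=2.208973, cosh=4.608087, sinh=4.498274; start (x,ẋ)=(-0.074300, 0.524800) → end (x,ẋ)=(0.280810, 0.977446)
phase 2: p=0.4694, T=0.424, ωT=1.438717, cosh=2.226258, sinh=1.989026; start (x,ẋ)=(0.280810, 0.977446) → end (x,ẋ)=(0.622509, 0.903220)
phase 3: p=0.8490, T=0.631, ωT=2.141109, cosh=4.313197, sinh=4.195673; start (x,ẋ)=(0.622509, 0.903220) → end (x,ẋ)=(0.988925, 0.671265)
phase 4: p=0.9215, T=0.263, ωT=0.892412, cosh=1.425338, sinh=1.015671; start (x,ẋ)=(0.988925, 0.671265) → end (x,ẋ)=(1.218530, 1.189151)
phase 5: p=1.2720, T=0.470, ωT=1.594804, cosh=2.565156, sinh=2.362207; start (x,ẋ)=(1.218530, 1.189151) → end (x,ẋ)=(1.962680, 2.621774)

x = 1.9627, ẋ = 2.6218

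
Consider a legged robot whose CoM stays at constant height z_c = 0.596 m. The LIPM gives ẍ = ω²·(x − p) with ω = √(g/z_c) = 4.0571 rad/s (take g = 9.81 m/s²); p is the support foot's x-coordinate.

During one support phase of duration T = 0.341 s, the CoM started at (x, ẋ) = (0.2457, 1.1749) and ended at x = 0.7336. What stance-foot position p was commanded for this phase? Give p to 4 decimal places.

ωT = 4.0571·0.341 = 1.383471; cosh(ωT) = 2.119715, sinh(ωT) = 1.869008
x(T) = p + (x₀−p)·cosh(ωT) + (ẋ₀/ω)·sinh(ωT) ⇒ p·(1 − cosh) = x(T) − x₀·cosh − (ẋ₀/ω)·sinh
numerator   = 0.7336 − (0.2457)·2.119715 − (1.1749/4.0571)·1.869008 = -0.328462
denominator = 1 − 2.119715 = -1.119715
p = -0.328462 / -1.119715 = 0.2933

p = 0.2933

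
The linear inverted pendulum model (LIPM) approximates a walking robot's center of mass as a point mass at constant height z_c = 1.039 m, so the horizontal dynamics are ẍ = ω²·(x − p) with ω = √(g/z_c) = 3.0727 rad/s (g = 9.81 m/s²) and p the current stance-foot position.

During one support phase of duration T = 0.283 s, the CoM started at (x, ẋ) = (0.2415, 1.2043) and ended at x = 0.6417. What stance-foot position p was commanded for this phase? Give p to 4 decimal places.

p = 0.2048

ωT = 3.0727·0.283 = 0.869574; cosh(ωT) = 1.402512, sinh(ωT) = 0.983382
x(T) = p + (x₀−p)·cosh(ωT) + (ẋ₀/ω)·sinh(ωT) ⇒ p·(1 − cosh) = x(T) − x₀·cosh − (ẋ₀/ω)·sinh
numerator   = 0.6417 − (0.2415)·1.402512 − (1.2043/3.0727)·0.983382 = -0.082429
denominator = 1 − 1.402512 = -0.402512
p = -0.082429 / -0.402512 = 0.2048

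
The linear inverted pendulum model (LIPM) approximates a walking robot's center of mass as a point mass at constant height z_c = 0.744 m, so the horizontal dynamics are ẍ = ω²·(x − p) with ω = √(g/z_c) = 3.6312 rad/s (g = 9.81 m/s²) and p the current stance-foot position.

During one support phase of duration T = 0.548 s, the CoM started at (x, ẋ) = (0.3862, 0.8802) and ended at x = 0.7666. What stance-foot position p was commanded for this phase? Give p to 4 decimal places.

p = 0.5658

ωT = 3.6312·0.548 = 1.989898; cosh(ωT) = 3.725747, sinh(ωT) = 3.589038
x(T) = p + (x₀−p)·cosh(ωT) + (ẋ₀/ω)·sinh(ωT) ⇒ p·(1 − cosh) = x(T) − x₀·cosh − (ẋ₀/ω)·sinh
numerator   = 0.7666 − (0.3862)·3.725747 − (0.8802/3.6312)·3.589038 = -1.542263
denominator = 1 − 3.725747 = -2.725747
p = -1.542263 / -2.725747 = 0.5658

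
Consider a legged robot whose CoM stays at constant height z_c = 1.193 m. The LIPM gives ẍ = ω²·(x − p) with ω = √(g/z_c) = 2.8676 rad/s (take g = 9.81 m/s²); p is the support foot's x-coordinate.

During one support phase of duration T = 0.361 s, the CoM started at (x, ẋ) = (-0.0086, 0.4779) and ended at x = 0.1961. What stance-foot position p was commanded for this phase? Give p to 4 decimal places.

ωT = 2.8676·0.361 = 1.035204; cosh(ωT) = 1.585417, sinh(ωT) = 1.230263
x(T) = p + (x₀−p)·cosh(ωT) + (ẋ₀/ω)·sinh(ωT) ⇒ p·(1 − cosh) = x(T) − x₀·cosh − (ẋ₀/ω)·sinh
numerator   = 0.1961 − (-0.0086)·1.585417 − (0.4779/2.8676)·1.230263 = 0.004705
denominator = 1 − 1.585417 = -0.585417
p = 0.004705 / -0.585417 = -0.0080

p = -0.0080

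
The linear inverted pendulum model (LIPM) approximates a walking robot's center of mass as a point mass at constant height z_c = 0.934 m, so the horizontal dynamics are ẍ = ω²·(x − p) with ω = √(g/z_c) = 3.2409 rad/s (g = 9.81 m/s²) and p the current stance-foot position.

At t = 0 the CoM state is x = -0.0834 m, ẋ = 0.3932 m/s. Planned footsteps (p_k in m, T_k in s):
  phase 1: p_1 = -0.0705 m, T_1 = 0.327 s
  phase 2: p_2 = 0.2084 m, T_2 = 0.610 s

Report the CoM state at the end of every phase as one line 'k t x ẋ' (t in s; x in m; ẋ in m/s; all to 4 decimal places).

1 0.3270 0.0627 0.5824
2 0.9370 0.3086 0.4706

phase 1: p=-0.0705, T=0.327, ωT=1.059774, cosh=1.616127, sinh=1.269593; start (x,ẋ)=(-0.083400, 0.393200) → end (x,ẋ)=(0.062684, 0.582382)
phase 2: p=0.2084, T=0.610, ωT=1.976949, cosh=3.679585, sinh=3.541094; start (x,ẋ)=(0.062684, 0.582382) → end (x,ẋ)=(0.308554, 0.470646)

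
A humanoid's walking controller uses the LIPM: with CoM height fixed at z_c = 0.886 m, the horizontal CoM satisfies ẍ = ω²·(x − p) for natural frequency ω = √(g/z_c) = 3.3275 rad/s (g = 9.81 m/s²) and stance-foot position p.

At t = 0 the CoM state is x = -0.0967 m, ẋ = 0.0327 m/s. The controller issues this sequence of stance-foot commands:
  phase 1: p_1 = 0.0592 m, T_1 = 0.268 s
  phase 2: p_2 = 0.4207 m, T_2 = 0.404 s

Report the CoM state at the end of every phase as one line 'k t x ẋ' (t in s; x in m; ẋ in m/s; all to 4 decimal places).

1 0.2680 -0.1529 -0.4798
2 0.6720 -1.0119 -4.3945

phase 1: p=0.0592, T=0.268, ωT=0.891770, cosh=1.424687, sinh=1.014757; start (x,ẋ)=(-0.096700, 0.032700) → end (x,ẋ)=(-0.152936, -0.479825)
phase 2: p=0.4207, T=0.404, ωT=1.344310, cosh=2.048129, sinh=1.787410; start (x,ẋ)=(-0.152936, -0.479825) → end (x,ẋ)=(-1.011926, -4.394508)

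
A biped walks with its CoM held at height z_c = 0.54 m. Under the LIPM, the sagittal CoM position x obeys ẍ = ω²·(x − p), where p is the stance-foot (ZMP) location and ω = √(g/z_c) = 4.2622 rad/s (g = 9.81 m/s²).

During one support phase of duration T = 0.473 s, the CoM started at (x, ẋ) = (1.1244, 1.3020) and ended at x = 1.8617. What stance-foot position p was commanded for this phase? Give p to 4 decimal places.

p = 1.2624

ωT = 4.2622·0.473 = 2.016021; cosh(ωT) = 3.820785, sinh(ωT) = 3.687601
x(T) = p + (x₀−p)·cosh(ωT) + (ẋ₀/ω)·sinh(ωT) ⇒ p·(1 − cosh) = x(T) − x₀·cosh − (ẋ₀/ω)·sinh
numerator   = 1.8617 − (1.1244)·3.820785 − (1.3020/4.2622)·3.687601 = -3.560865
denominator = 1 − 3.820785 = -2.820785
p = -3.560865 / -2.820785 = 1.2624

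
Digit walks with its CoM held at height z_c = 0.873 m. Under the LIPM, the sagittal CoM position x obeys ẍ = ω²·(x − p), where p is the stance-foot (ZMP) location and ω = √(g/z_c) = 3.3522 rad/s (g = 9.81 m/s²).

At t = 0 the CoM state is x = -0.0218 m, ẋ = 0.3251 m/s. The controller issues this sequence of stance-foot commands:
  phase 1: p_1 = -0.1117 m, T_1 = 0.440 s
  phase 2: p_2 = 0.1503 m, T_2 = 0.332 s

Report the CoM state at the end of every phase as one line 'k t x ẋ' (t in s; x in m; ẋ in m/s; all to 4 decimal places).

1 0.4400 0.2959 1.3718
2 0.7720 0.9512 2.9753

phase 1: p=-0.1117, T=0.440, ωT=1.474968, cosh=2.299841, sinh=2.071055; start (x,ẋ)=(-0.021800, 0.325100) → end (x,ẋ)=(0.295909, 1.371817)
phase 2: p=0.1503, T=0.332, ωT=1.112930, cosh=1.685929, sinh=1.357334; start (x,ẋ)=(0.295909, 1.371817) → end (x,ẋ)=(0.951247, 2.975315)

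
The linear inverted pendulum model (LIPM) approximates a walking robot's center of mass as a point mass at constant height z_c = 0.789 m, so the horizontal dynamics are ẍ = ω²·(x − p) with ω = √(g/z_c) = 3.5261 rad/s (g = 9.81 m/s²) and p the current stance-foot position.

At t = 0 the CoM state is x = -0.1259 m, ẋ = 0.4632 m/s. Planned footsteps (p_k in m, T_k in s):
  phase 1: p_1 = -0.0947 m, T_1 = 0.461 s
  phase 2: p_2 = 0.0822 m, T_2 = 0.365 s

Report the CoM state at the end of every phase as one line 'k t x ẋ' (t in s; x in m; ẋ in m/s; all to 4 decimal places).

phase 1: p=-0.0947, T=0.461, ωT=1.625532, cosh=2.638964, sinh=2.442158; start (x,ẋ)=(-0.125900, 0.463200) → end (x,ẋ)=(0.143774, 0.953696)
phase 2: p=0.0822, T=0.365, ωT=1.287027, cosh=1.949046, sinh=1.672955; start (x,ẋ)=(0.143774, 0.953696) → end (x,ẋ)=(0.654691, 2.222023)

1 0.4610 0.1438 0.9537
2 0.8260 0.6547 2.2220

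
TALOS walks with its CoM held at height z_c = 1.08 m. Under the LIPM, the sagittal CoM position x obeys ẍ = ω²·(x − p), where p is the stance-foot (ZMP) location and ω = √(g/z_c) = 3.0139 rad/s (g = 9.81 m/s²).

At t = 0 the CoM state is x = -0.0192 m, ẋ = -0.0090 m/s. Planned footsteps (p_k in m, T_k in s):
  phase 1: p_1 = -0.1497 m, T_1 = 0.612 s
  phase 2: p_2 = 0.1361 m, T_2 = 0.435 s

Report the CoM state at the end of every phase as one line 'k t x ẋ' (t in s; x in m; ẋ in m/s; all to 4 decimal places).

1 0.6120 0.2641 1.1836
2 1.0470 1.0664 3.0188

phase 1: p=-0.1497, T=0.612, ωT=1.844507, cosh=3.241541, sinh=3.083438; start (x,ẋ)=(-0.019200, -0.009000) → end (x,ẋ)=(0.264114, 1.183585)
phase 2: p=0.1361, T=0.435, ωT=1.311047, cosh=1.989796, sinh=1.720258; start (x,ẋ)=(0.264114, 1.183585) → end (x,ẋ)=(1.066381, 3.018803)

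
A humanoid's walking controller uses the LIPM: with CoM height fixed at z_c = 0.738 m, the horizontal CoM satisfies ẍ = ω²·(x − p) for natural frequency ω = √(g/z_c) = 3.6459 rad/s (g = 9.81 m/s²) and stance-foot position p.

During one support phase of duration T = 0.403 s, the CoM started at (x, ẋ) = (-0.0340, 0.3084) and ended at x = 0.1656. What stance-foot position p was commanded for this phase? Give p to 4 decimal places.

ωT = 3.6459·0.403 = 1.469298; cosh(ωT) = 2.288134, sinh(ωT) = 2.058047
x(T) = p + (x₀−p)·cosh(ωT) + (ẋ₀/ω)·sinh(ωT) ⇒ p·(1 − cosh) = x(T) − x₀·cosh − (ẋ₀/ω)·sinh
numerator   = 0.1656 − (-0.0340)·2.288134 − (0.3084/3.6459)·2.058047 = 0.069310
denominator = 1 − 2.288134 = -1.288134
p = 0.069310 / -1.288134 = -0.0538

p = -0.0538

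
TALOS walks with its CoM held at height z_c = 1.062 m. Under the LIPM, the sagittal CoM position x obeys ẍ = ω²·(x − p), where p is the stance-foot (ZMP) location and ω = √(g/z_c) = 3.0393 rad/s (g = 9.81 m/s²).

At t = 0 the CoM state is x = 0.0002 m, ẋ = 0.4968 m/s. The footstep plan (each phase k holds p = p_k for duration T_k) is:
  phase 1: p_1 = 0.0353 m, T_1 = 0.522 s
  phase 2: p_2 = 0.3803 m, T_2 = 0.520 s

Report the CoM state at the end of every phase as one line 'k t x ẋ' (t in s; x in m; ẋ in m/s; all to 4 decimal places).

1 0.5220 0.3286 1.0149
2 1.0420 1.0261 2.2039

phase 1: p=0.0353, T=0.522, ωT=1.586515, cosh=2.545662, sinh=2.341025; start (x,ẋ)=(0.000200, 0.496800) → end (x,ẋ)=(0.328608, 1.014946)
phase 2: p=0.3803, T=0.520, ωT=1.580436, cosh=2.531479, sinh=2.325594; start (x,ẋ)=(0.328608, 1.014946) → end (x,ẋ)=(1.026053, 2.203947)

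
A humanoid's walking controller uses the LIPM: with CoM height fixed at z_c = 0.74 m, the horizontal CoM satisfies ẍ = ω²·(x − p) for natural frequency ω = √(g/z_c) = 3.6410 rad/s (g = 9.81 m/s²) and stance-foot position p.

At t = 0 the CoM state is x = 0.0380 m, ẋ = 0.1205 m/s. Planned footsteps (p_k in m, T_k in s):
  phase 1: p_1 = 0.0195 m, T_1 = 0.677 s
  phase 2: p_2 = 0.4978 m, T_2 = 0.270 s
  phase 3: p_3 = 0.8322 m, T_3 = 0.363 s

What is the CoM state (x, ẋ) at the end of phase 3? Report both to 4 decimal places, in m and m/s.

phase 1: p=0.0195, T=0.677, ωT=2.464957, cosh=5.923994, sinh=5.838982; start (x,ẋ)=(0.038000, 0.120500) → end (x,ẋ)=(0.322337, 1.107146)
phase 2: p=0.4978, T=0.270, ωT=0.983070, cosh=1.523405, sinh=1.149244; start (x,ẋ)=(0.322337, 1.107146) → end (x,ẋ)=(0.579958, 0.952424)
phase 3: p=0.8322, T=0.363, ωT=1.321683, cosh=2.008206, sinh=1.741520; start (x,ẋ)=(0.579958, 0.952424) → end (x,ẋ)=(0.781198, 0.313228)

x = 0.7812, ẋ = 0.3132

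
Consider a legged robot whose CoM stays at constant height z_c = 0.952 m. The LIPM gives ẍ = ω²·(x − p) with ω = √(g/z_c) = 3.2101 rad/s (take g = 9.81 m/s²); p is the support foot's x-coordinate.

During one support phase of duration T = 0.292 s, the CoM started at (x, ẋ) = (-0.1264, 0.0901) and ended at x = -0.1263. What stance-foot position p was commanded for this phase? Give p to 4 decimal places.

p = -0.0624

ωT = 3.2101·0.292 = 0.937349; cosh(ωT) = 1.472435, sinh(ωT) = 1.080770
x(T) = p + (x₀−p)·cosh(ωT) + (ẋ₀/ω)·sinh(ωT) ⇒ p·(1 − cosh) = x(T) − x₀·cosh − (ẋ₀/ω)·sinh
numerator   = -0.1263 − (-0.1264)·1.472435 − (0.0901/3.2101)·1.080770 = 0.029481
denominator = 1 − 1.472435 = -0.472435
p = 0.029481 / -0.472435 = -0.0624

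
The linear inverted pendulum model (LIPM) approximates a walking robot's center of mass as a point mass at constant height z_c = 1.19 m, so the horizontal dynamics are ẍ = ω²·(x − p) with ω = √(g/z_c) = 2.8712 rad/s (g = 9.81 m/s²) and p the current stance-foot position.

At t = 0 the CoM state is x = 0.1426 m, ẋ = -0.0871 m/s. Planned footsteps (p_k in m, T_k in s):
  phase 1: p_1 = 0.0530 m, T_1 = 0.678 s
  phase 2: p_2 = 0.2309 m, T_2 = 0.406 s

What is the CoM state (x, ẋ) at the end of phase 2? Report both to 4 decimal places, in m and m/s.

x = 0.5864, ẋ = 1.1647

phase 1: p=0.0530, T=0.678, ωT=1.946674, cosh=3.574047, sinh=3.431299; start (x,ẋ)=(0.142600, -0.087100) → end (x,ẋ)=(0.269144, 0.571435)
phase 2: p=0.2309, T=0.406, ωT=1.165707, cosh=1.759947, sinh=1.448244; start (x,ẋ)=(0.269144, 0.571435) → end (x,ẋ)=(0.586441, 1.164719)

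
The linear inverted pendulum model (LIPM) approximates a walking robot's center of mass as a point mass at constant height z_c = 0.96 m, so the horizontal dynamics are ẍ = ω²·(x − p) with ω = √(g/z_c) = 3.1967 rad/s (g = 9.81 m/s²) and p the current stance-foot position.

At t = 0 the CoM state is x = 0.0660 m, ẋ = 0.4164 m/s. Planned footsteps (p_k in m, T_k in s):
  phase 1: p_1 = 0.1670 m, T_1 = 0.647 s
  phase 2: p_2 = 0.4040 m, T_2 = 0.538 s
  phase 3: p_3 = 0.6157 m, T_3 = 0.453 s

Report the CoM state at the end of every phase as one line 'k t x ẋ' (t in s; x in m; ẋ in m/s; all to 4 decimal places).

1 0.6470 0.2681 0.4167
2 1.1850 0.3647 0.0269
3 1.6380 0.0692 -1.5522

phase 1: p=0.1670, T=0.647, ωT=2.068265, cosh=4.018745, sinh=3.892340; start (x,ẋ)=(0.066000, 0.416400) → end (x,ẋ)=(0.268120, 0.416698)
phase 2: p=0.4040, T=0.538, ωT=1.719825, cosh=2.881323, sinh=2.702226; start (x,ẋ)=(0.268120, 0.416698) → end (x,ẋ)=(0.364729, 0.026887)
phase 3: p=0.6157, T=0.453, ωT=1.448105, cosh=2.245030, sinh=2.010014; start (x,ẋ)=(0.364729, 0.026887) → end (x,ẋ)=(0.069169, -1.552230)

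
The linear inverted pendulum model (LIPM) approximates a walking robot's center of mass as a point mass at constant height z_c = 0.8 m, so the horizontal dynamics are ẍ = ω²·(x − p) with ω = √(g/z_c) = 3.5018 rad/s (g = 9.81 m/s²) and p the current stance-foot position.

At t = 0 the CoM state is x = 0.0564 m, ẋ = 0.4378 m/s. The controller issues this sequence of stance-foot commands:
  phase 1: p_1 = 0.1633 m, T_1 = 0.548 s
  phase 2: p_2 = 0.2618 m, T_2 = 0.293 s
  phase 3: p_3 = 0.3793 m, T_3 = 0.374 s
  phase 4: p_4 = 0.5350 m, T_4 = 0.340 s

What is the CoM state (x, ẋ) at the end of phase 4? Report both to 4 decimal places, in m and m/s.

phase 1: p=0.1633, T=0.548, ωT=1.918986, cosh=3.480402, sinh=3.333646; start (x,ẋ)=(0.056400, 0.437800) → end (x,ẋ)=(0.208022, 0.275795)
phase 2: p=0.2618, T=0.293, ωT=1.026027, cosh=1.574194, sinh=1.215766; start (x,ẋ)=(0.208022, 0.275795) → end (x,ẋ)=(0.272895, 0.205203)
phase 3: p=0.3793, T=0.374, ωT=1.309673, cosh=1.987435, sinh=1.717527; start (x,ẋ)=(0.272895, 0.205203) → end (x,ẋ)=(0.268472, -0.232141)
phase 4: p=0.5350, T=0.340, ωT=1.190612, cosh=1.796564, sinh=1.492529; start (x,ẋ)=(0.268472, -0.232141) → end (x,ẋ)=(-0.042778, -1.810077)

x = -0.0428, ẋ = -1.8101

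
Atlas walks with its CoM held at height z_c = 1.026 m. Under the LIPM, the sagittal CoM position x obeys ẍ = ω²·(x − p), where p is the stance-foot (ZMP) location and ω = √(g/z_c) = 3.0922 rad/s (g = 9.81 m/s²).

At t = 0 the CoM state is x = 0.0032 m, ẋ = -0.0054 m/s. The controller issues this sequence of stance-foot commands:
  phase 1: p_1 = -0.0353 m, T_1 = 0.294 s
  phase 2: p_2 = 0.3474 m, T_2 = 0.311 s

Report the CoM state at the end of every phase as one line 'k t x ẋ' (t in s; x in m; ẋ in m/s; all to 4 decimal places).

phase 1: p=-0.0353, T=0.294, ωT=0.909107, cosh=1.442494, sinh=1.039610; start (x,ẋ)=(0.003200, -0.005400) → end (x,ẋ)=(0.018421, 0.115976)
phase 2: p=0.3474, T=0.311, ωT=0.961674, cosh=1.499163, sinh=1.116910; start (x,ẋ)=(0.018421, 0.115976) → end (x,ẋ)=(-0.103903, -0.962333)

1 0.2940 0.0184 0.1160
2 0.6050 -0.1039 -0.9623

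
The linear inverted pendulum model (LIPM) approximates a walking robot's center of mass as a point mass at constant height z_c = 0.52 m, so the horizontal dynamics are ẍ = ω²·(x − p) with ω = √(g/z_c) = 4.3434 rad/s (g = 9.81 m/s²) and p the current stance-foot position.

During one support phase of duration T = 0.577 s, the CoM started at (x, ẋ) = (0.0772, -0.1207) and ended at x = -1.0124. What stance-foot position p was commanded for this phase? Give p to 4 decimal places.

p = 0.2552

ωT = 4.3434·0.577 = 2.506142; cosh(ωT) = 6.169565, sinh(ωT) = 6.087982
x(T) = p + (x₀−p)·cosh(ωT) + (ẋ₀/ω)·sinh(ωT) ⇒ p·(1 − cosh) = x(T) − x₀·cosh − (ẋ₀/ω)·sinh
numerator   = -1.0124 − (0.0772)·6.169565 − (-0.1207/4.3434)·6.087982 = -1.319510
denominator = 1 − 6.169565 = -5.169565
p = -1.319510 / -5.169565 = 0.2552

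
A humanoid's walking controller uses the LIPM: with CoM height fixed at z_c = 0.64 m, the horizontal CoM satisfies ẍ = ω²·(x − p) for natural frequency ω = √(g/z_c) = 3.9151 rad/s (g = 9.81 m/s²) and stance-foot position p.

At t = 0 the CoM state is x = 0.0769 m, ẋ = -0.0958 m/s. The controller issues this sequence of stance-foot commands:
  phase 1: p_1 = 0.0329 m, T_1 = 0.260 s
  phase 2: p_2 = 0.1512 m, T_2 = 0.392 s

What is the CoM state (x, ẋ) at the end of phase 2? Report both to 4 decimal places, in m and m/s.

x = -0.0079, ẋ = -0.5441

phase 1: p=0.0329, T=0.260, ωT=1.017926, cosh=1.564396, sinh=1.203053; start (x,ẋ)=(0.076900, -0.095800) → end (x,ẋ)=(0.072296, 0.057374)
phase 2: p=0.1512, T=0.392, ωT=1.534719, cosh=2.427769, sinh=2.212253; start (x,ẋ)=(0.072296, 0.057374) → end (x,ẋ)=(-0.007942, -0.544116)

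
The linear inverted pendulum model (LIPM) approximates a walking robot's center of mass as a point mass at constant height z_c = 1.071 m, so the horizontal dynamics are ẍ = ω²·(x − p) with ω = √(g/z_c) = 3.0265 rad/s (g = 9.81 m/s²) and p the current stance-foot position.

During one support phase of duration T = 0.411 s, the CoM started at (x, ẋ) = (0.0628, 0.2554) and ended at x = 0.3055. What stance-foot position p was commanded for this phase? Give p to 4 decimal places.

ωT = 3.0265·0.411 = 1.243891; cosh(ωT) = 1.878674, sinh(ωT) = 1.590413
x(T) = p + (x₀−p)·cosh(ωT) + (ẋ₀/ω)·sinh(ωT) ⇒ p·(1 − cosh) = x(T) − x₀·cosh − (ẋ₀/ω)·sinh
numerator   = 0.3055 − (0.0628)·1.878674 − (0.2554/3.0265)·1.590413 = 0.053308
denominator = 1 − 1.878674 = -0.878674
p = 0.053308 / -0.878674 = -0.0607

p = -0.0607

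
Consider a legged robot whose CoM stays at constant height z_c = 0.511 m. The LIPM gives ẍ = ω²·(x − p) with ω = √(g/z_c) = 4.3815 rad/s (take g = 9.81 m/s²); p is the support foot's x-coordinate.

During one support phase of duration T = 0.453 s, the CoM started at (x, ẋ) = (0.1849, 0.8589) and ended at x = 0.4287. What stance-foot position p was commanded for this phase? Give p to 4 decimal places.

p = 0.3533

ωT = 4.3815·0.453 = 1.984819; cosh(ωT) = 3.707570, sinh(ωT) = 3.570164
x(T) = p + (x₀−p)·cosh(ωT) + (ẋ₀/ω)·sinh(ωT) ⇒ p·(1 − cosh) = x(T) − x₀·cosh − (ẋ₀/ω)·sinh
numerator   = 0.4287 − (0.1849)·3.707570 − (0.8589/4.3815)·3.570164 = -0.956684
denominator = 1 − 3.707570 = -2.707570
p = -0.956684 / -2.707570 = 0.3533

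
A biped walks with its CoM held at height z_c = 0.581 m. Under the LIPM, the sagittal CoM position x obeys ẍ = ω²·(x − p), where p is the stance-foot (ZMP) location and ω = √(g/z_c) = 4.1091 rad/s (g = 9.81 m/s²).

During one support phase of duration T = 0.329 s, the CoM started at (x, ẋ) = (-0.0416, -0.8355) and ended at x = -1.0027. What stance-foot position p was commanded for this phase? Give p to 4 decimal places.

ωT = 4.1091·0.329 = 1.351894; cosh(ωT) = 2.061744, sinh(ωT) = 1.802994
x(T) = p + (x₀−p)·cosh(ωT) + (ẋ₀/ω)·sinh(ωT) ⇒ p·(1 − cosh) = x(T) − x₀·cosh − (ẋ₀/ω)·sinh
numerator   = -1.0027 − (-0.0416)·2.061744 − (-0.8355/4.1091)·1.802994 = -0.550330
denominator = 1 − 2.061744 = -1.061744
p = -0.550330 / -1.061744 = 0.5183

p = 0.5183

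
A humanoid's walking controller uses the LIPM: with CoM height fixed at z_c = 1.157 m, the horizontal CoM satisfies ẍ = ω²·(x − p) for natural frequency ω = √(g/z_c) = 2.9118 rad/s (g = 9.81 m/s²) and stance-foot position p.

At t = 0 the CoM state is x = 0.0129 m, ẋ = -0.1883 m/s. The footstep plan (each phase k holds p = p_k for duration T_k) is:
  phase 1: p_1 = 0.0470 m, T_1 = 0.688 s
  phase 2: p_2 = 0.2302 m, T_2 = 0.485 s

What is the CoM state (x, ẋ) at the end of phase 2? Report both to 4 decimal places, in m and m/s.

x = -1.6706, ẋ = -5.4076

phase 1: p=0.0470, T=0.688, ωT=2.003318, cosh=3.774252, sinh=3.639365; start (x,ẋ)=(0.012900, -0.188300) → end (x,ẋ)=(-0.317052, -1.072053)
phase 2: p=0.2302, T=0.485, ωT=1.412223, cosh=2.174336, sinh=1.930735; start (x,ẋ)=(-0.317052, -1.072053) → end (x,ẋ)=(-1.670559, -5.407607)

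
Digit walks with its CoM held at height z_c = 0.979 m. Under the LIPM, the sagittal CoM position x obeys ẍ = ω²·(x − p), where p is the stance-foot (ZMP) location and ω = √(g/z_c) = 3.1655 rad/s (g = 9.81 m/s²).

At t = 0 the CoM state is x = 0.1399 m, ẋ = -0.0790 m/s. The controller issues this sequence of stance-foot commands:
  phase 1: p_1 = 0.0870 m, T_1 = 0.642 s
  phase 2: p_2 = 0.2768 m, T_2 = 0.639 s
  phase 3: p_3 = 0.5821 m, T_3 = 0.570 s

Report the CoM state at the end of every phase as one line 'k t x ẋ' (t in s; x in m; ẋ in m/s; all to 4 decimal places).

phase 1: p=0.0870, T=0.642, ωT=2.032251, cosh=3.881143, sinh=3.750102; start (x,ẋ)=(0.139900, -0.079000) → end (x,ẋ)=(0.198723, 0.321363)
phase 2: p=0.2768, T=0.639, ωT=2.022755, cosh=3.845704, sinh=3.713414; start (x,ẋ)=(0.198723, 0.321363) → end (x,ẋ)=(0.353525, 0.318084)
phase 3: p=0.5821, T=0.570, ωT=1.804335, cosh=3.120257, sinh=2.955673; start (x,ẋ)=(0.353525, 0.318084) → end (x,ẋ)=(0.165888, -1.146082)

1 0.6420 0.1987 0.3214
2 1.2810 0.3535 0.3181
3 1.8510 0.1659 -1.1461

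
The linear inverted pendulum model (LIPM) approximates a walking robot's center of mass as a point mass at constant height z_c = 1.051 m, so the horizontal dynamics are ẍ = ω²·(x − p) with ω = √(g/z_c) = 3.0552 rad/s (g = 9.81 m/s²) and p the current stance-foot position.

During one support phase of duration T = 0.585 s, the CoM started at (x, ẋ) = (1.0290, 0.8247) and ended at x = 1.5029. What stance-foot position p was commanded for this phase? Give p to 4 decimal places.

ωT = 3.0552·0.585 = 1.787292; cosh(ωT) = 3.070334, sinh(ωT) = 2.902921
x(T) = p + (x₀−p)·cosh(ωT) + (ẋ₀/ω)·sinh(ωT) ⇒ p·(1 − cosh) = x(T) − x₀·cosh − (ẋ₀/ω)·sinh
numerator   = 1.5029 − (1.0290)·3.070334 − (0.8247/3.0552)·2.902921 = -2.440068
denominator = 1 − 3.070334 = -2.070334
p = -2.440068 / -2.070334 = 1.1786

p = 1.1786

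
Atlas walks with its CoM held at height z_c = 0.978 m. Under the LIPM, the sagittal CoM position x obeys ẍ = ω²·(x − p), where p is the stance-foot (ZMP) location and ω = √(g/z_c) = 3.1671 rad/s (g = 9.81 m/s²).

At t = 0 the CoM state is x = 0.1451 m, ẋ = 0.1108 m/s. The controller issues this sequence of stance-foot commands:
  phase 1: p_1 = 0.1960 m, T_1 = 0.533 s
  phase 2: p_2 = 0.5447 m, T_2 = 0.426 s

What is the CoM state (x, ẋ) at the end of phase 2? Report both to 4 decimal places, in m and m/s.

phase 1: p=0.1960, T=0.533, ωT=1.688064, cosh=2.796939, sinh=2.612062; start (x,ẋ)=(0.145100, 0.110800) → end (x,ẋ)=(0.145018, -0.111178)
phase 2: p=0.5447, T=0.426, ωT=1.349185, cosh=2.056867, sinh=1.797415; start (x,ẋ)=(0.145018, -0.111178) → end (x,ẋ)=(-0.340489, -2.503904)

x = -0.3405, ẋ = -2.5039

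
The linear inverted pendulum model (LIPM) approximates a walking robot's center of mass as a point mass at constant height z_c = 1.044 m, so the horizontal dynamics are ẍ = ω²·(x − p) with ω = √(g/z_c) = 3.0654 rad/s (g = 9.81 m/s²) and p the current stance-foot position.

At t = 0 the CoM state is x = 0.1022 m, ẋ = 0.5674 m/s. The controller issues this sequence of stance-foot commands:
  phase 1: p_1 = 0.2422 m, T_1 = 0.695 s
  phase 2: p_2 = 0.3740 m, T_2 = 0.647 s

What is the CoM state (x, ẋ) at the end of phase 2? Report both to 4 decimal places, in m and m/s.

phase 1: p=0.2422, T=0.695, ωT=2.130453, cosh=4.268732, sinh=4.149948; start (x,ẋ)=(0.102200, 0.567400) → end (x,ẋ)=(0.412725, 0.641103)
phase 2: p=0.3740, T=0.647, ωT=1.983314, cosh=3.702198, sinh=3.564586; start (x,ẋ)=(0.412725, 0.641103) → end (x,ẋ)=(1.262873, 2.796640)

x = 1.2629, ẋ = 2.7966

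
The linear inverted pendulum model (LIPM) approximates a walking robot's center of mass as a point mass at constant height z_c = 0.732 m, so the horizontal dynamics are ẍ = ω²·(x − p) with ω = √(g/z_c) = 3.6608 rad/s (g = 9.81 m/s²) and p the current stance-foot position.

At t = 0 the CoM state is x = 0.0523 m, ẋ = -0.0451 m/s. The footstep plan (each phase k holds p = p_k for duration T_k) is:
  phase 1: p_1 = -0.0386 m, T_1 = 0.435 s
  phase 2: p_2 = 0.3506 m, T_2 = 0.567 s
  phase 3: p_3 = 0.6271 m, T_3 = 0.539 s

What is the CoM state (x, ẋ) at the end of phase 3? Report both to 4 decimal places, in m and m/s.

phase 1: p=-0.0386, T=0.435, ωT=1.592448, cosh=2.559598, sinh=2.356170; start (x,ẋ)=(0.052300, -0.045100) → end (x,ẋ)=(0.165040, 0.668617)
phase 2: p=0.3506, T=0.567, ωT=2.075674, cosh=4.047693, sinh=3.922221; start (x,ẋ)=(0.165040, 0.668617) → end (x,ẋ)=(0.315874, 0.042001)
phase 3: p=0.6271, T=0.539, ωT=1.973171, cosh=3.666234, sinh=3.527218; start (x,ẋ)=(0.315874, 0.042001) → end (x,ẋ)=(-0.473458, -3.864697)

x = -0.4735, ẋ = -3.8647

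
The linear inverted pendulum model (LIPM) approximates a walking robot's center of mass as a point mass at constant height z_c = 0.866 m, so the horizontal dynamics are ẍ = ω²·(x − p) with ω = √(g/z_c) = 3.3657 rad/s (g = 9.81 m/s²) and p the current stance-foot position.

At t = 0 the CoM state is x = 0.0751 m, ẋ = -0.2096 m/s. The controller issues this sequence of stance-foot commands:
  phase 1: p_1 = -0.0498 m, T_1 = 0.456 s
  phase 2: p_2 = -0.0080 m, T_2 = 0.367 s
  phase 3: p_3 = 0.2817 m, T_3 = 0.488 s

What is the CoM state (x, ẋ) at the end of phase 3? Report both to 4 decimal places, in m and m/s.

phase 1: p=-0.0498, T=0.456, ωT=1.534759, cosh=2.427858, sinh=2.212350; start (x,ẋ)=(0.075100, -0.209600) → end (x,ẋ)=(0.115665, 0.421140)
phase 2: p=-0.0080, T=0.367, ωT=1.235212, cosh=1.864940, sinh=1.574167; start (x,ẋ)=(0.115665, 0.421140) → end (x,ẋ)=(0.419598, 1.440597)
phase 3: p=0.2817, T=0.488, ωT=1.642462, cosh=2.680689, sinh=2.487186; start (x,ẋ)=(0.419598, 1.440597) → end (x,ẋ)=(1.715934, 5.016154)

x = 1.7159, ẋ = 5.0162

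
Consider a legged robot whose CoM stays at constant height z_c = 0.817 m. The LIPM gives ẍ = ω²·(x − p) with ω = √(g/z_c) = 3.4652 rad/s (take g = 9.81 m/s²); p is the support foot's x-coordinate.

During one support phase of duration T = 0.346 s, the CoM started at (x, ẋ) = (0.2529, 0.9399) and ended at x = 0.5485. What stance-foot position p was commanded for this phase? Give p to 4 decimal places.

p = 0.3930

ωT = 3.4652·0.346 = 1.198959; cosh(ωT) = 1.809086, sinh(ωT) = 1.507578
x(T) = p + (x₀−p)·cosh(ωT) + (ẋ₀/ω)·sinh(ωT) ⇒ p·(1 − cosh) = x(T) − x₀·cosh − (ẋ₀/ω)·sinh
numerator   = 0.5485 − (0.2529)·1.809086 − (0.9399/3.4652)·1.507578 = -0.317933
denominator = 1 − 1.809086 = -0.809086
p = -0.317933 / -0.809086 = 0.3930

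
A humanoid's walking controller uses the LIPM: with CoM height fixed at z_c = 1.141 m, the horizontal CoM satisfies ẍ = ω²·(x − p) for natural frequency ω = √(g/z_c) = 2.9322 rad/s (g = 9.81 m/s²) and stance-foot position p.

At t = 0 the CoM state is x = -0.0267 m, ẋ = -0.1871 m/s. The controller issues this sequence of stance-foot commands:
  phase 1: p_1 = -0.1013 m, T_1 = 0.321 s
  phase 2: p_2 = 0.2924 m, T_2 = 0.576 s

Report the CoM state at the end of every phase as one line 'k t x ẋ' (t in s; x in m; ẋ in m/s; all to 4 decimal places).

1 0.3210 -0.0605 -0.0386
2 0.8970 -0.7298 -2.8133

phase 1: p=-0.1013, T=0.321, ωT=0.941236, cosh=1.476647, sinh=1.086501; start (x,ẋ)=(-0.026700, -0.187100) → end (x,ẋ)=(-0.060470, -0.038617)
phase 2: p=0.2924, T=0.576, ωT=1.688947, cosh=2.799246, sinh=2.614532; start (x,ẋ)=(-0.060470, -0.038617) → end (x,ẋ)=(-0.729804, -2.813320)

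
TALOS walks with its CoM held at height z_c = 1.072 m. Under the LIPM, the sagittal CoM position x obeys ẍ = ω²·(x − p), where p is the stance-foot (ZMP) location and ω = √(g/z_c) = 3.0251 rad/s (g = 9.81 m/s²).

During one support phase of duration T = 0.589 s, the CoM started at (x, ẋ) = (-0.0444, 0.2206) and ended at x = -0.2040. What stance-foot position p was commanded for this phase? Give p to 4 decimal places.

p = 0.1357

ωT = 3.0251·0.589 = 1.781784; cosh(ωT) = 3.054391, sinh(ωT) = 2.886053
x(T) = p + (x₀−p)·cosh(ωT) + (ẋ₀/ω)·sinh(ωT) ⇒ p·(1 − cosh) = x(T) − x₀·cosh − (ẋ₀/ω)·sinh
numerator   = -0.2040 − (-0.0444)·3.054391 − (0.2206/3.0251)·2.886053 = -0.278845
denominator = 1 − 3.054391 = -2.054391
p = -0.278845 / -2.054391 = 0.1357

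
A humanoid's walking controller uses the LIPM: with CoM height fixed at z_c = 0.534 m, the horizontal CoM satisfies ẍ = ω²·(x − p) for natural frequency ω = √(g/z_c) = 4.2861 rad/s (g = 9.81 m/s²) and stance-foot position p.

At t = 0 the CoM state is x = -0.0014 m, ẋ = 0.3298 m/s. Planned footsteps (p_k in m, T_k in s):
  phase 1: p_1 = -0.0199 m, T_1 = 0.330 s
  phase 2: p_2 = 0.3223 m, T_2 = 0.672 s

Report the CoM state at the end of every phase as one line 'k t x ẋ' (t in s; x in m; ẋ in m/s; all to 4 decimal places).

1 0.3300 0.1693 0.8720
2 1.0020 0.7620 1.9703

phase 1: p=-0.0199, T=0.330, ωT=1.414413, cosh=2.178570, sinh=1.935501; start (x,ẋ)=(-0.001400, 0.329800) → end (x,ẋ)=(0.169333, 0.871964)
phase 2: p=0.3223, T=0.672, ωT=2.880259, cosh=8.937506, sinh=8.881386; start (x,ẋ)=(0.169333, 0.871964) → end (x,ẋ)=(0.761988, 1.970276)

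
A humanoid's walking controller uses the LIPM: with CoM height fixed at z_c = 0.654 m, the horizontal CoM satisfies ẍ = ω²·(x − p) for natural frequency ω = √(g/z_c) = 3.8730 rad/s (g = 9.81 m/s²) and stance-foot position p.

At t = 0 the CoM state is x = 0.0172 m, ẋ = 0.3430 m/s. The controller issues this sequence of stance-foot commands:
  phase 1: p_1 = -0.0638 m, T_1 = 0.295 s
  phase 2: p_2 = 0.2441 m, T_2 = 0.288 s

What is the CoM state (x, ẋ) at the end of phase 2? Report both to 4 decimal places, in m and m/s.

x = 0.5344, ẋ = 1.5181

phase 1: p=-0.0638, T=0.295, ωT=1.142535, cosh=1.726857, sinh=1.407848; start (x,ẋ)=(0.017200, 0.343000) → end (x,ẋ)=(0.200757, 1.033972)
phase 2: p=0.2441, T=0.288, ωT=1.115424, cosh=1.689319, sinh=1.361543; start (x,ẋ)=(0.200757, 1.033972) → end (x,ẋ)=(0.534370, 1.518150)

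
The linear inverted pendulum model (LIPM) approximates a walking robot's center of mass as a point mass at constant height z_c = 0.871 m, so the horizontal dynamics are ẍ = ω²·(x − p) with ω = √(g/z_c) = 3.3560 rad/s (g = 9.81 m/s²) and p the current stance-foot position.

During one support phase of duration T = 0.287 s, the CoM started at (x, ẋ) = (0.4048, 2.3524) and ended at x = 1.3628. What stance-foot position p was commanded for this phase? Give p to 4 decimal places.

p = 0.0583

ωT = 3.3560·0.287 = 0.963172; cosh(ωT) = 1.500837, sinh(ωT) = 1.119157
x(T) = p + (x₀−p)·cosh(ωT) + (ẋ₀/ω)·sinh(ωT) ⇒ p·(1 − cosh) = x(T) − x₀·cosh − (ẋ₀/ω)·sinh
numerator   = 1.3628 − (0.4048)·1.500837 − (2.3524/3.3560)·1.119157 = -0.029216
denominator = 1 − 1.500837 = -0.500837
p = -0.029216 / -0.500837 = 0.0583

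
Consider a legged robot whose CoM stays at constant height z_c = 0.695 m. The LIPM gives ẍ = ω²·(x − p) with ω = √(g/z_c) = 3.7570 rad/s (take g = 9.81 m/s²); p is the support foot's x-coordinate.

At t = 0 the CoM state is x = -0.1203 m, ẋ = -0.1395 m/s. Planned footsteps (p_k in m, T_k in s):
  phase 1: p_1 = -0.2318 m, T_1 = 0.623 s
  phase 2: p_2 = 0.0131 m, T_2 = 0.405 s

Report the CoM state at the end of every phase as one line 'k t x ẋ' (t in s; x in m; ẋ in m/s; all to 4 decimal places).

phase 1: p=-0.2318, T=0.623, ωT=2.340611, cosh=5.241925, sinh=5.145656; start (x,ẋ)=(-0.120300, -0.139500) → end (x,ẋ)=(0.161613, 1.424295)
phase 2: p=0.0131, T=0.405, ωT=1.521585, cosh=2.398922, sinh=2.180556; start (x,ẋ)=(0.161613, 1.424295) → end (x,ẋ)=(1.196029, 4.633442)

1 0.6230 0.1616 1.4243
2 1.0280 1.1960 4.6334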